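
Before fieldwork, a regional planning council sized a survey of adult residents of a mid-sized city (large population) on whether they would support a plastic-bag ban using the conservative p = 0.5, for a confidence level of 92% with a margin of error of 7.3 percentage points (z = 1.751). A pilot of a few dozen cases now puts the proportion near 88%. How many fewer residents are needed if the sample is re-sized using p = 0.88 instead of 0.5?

Conservative (p = 0.5): n = 1.751² × 0.25 / 0.073² ≈ 143.84 → 144.
Using p = 0.88: p(1−p) = 0.1056, so n = 1.751² × 0.1056 / 0.073² ≈ 60.76 → 61.
Reduction: 144 − 61 = 83.

83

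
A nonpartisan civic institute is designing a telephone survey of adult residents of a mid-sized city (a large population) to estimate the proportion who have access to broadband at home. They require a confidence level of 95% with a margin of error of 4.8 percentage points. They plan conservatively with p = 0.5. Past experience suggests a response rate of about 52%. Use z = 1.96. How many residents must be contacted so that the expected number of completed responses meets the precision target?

802

Completed interviews needed: n₀ = 1.96² × 0.2500 / 0.048² ≈ 416.84 → 417.
At a 52% response rate, contacts needed = 417 / 0.52 ≈ 801.92 → 802.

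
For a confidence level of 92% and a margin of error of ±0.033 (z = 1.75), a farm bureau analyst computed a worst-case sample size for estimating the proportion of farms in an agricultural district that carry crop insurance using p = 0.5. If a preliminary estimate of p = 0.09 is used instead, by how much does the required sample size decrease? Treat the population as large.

473

Conservative (p = 0.5): n = 1.75² × 0.25 / 0.033² ≈ 703.05 → 704.
Using p = 0.09: p(1−p) = 0.0819, so n = 1.75² × 0.0819 / 0.033² ≈ 230.32 → 231.
Reduction: 704 − 231 = 473.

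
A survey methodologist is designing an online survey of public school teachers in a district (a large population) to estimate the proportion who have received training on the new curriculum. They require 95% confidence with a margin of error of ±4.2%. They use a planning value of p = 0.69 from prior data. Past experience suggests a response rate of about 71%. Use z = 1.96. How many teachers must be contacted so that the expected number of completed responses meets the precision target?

Completed interviews needed: n₀ = 1.96² × 0.2139 / 0.042² ≈ 465.83 → 466.
At a 71% response rate, contacts needed = 466 / 0.71 ≈ 656.34 → 657.

657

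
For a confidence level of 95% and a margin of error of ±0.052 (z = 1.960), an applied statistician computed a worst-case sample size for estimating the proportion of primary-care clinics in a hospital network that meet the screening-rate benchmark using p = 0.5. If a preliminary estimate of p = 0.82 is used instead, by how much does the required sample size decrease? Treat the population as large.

Conservative (p = 0.5): n = 1.960² × 0.25 / 0.052² ≈ 355.18 → 356.
Using p = 0.82: p(1−p) = 0.1476, so n = 1.960² × 0.1476 / 0.052² ≈ 209.70 → 210.
Reduction: 356 − 210 = 146.

146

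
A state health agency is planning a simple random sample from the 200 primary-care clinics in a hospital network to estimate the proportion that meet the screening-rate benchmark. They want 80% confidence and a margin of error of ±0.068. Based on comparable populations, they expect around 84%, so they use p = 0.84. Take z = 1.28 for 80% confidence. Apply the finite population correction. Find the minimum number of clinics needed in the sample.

Unadjusted: n₀ = 1.28² × 0.84 × 0.16 / 0.068² ≈ 47.62, so n₀ = 48.
Finite population correction with N = 200: n = n₀ / (1 + (n₀−1)/N) = 48 / (1 + 47/200) = 48 / 1.2350 ≈ 38.87.
Rounding up, n = 39.

39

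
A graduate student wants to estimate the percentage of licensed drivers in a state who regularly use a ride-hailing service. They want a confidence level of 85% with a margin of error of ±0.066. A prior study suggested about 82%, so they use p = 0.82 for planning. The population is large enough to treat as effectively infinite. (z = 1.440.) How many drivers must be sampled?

71

With p = 0.82, p(1−p) = 0.1476.
n = z²·p(1−p)/E² = 1.440² × 0.1476 / 0.066² = 2.0736 × 0.1476 / 0.004356 ≈ 70.26.
Rounding up gives n = 71.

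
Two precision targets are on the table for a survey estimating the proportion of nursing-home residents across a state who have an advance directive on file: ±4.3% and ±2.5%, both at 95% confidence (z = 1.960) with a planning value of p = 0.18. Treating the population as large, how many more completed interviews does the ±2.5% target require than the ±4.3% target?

601

At ±4.3%: n = 1.960² × 0.1476 / 0.043² ≈ 306.66 → 307.
At ±2.5%: n = 1.960² × 0.1476 / 0.025² ≈ 907.23 → 908.
Additional respondents: 908 − 307 = 601.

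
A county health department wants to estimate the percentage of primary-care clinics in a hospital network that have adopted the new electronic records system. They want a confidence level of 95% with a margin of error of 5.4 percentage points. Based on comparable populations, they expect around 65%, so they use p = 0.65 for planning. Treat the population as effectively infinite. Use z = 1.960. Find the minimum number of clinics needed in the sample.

300

With p = 0.65, p(1−p) = 0.2275.
n = z²·p(1−p)/E² = 1.960² × 0.2275 / 0.054² = 3.8416 × 0.2275 / 0.002916 ≈ 299.71.
Rounding up gives n = 300.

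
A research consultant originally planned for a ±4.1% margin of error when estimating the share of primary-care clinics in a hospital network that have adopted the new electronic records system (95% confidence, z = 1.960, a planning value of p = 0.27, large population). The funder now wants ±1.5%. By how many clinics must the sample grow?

At ±4.1%: n = 1.960² × 0.1971 / 0.041² ≈ 450.43 → 451.
At ±1.5%: n = 1.960² × 0.1971 / 0.015² ≈ 3365.24 → 3366.
Additional respondents: 3366 − 451 = 2915.

2915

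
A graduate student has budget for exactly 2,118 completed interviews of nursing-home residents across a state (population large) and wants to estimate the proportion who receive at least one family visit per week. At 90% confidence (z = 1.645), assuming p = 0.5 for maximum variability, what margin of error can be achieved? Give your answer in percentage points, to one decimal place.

1.8

SE(p̂) = √[p(1−p)/n] = √[0.2500/2118] = 0.01086.
E = z × SE = 1.645 × 0.01086 = 0.01787, or 1.8 percentage points.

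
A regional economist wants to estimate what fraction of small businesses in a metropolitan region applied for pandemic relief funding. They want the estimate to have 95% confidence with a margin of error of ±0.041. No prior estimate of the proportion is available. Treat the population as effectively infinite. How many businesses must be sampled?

572

For 95% confidence, z = 1.960.
With no prior estimate, use p = 0.5, giving p(1−p) = 0.25.
n = z²·p(1−p)/E² = 1.960² × 0.2500 / 0.041² = 3.8416 × 0.2500 / 0.001681 ≈ 571.33.
Rounding up gives n = 572.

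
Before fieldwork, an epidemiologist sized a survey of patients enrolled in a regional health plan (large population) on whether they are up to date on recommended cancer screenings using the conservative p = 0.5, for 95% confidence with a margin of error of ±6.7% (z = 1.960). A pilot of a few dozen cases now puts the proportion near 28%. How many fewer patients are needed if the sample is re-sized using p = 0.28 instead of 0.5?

41

Conservative (p = 0.5): n = 1.960² × 0.25 / 0.067² ≈ 213.95 → 214.
Using p = 0.28: p(1−p) = 0.2016, so n = 1.960² × 0.2016 / 0.067² ≈ 172.53 → 173.
Reduction: 214 − 173 = 41.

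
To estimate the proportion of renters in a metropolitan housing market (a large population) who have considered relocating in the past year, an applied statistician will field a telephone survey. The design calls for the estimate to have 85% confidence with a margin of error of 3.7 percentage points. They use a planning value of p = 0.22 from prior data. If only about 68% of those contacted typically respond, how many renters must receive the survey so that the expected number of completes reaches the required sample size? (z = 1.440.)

383

Completed interviews needed: n₀ = 1.440² × 0.1716 / 0.037² ≈ 259.92 → 260.
At a 68% response rate, contacts needed = 260 / 0.68 ≈ 382.35 → 383.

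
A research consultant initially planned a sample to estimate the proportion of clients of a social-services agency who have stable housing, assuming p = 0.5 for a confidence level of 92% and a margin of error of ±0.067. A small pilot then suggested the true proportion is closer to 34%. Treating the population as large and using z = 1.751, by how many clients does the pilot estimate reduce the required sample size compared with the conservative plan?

Conservative (p = 0.5): n = 1.751² × 0.25 / 0.067² ≈ 170.75 → 171.
Using p = 0.34: p(1−p) = 0.2244, so n = 1.751² × 0.2244 / 0.067² ≈ 153.27 → 154.
Reduction: 171 − 154 = 17.

17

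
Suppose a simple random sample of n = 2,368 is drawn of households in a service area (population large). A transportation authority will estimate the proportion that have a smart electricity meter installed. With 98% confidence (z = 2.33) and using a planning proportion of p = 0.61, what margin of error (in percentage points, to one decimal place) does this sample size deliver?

2.3

SE(p̂) = √[p(1−p)/n] = √[0.2379/2368] = 0.01002.
E = z × SE = 2.33 × 0.01002 = 0.02335, or 2.3 percentage points.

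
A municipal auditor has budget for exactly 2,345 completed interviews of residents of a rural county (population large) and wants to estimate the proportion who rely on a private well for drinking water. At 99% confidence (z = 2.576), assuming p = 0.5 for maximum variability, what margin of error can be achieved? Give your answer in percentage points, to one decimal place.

2.7

SE(p̂) = √[p(1−p)/n] = √[0.2500/2345] = 0.01033.
E = z × SE = 2.576 × 0.01033 = 0.02660, or 2.7 percentage points.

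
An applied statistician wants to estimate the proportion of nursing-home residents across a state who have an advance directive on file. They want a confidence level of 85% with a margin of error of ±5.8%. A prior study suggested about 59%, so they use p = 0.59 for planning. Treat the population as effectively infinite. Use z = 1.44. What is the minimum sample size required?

With p = 0.59, p(1−p) = 0.2419.
n = z²·p(1−p)/E² = 1.44² × 0.2419 / 0.058² = 2.0736 × 0.2419 / 0.003364 ≈ 149.11.
Rounding up gives n = 150.

150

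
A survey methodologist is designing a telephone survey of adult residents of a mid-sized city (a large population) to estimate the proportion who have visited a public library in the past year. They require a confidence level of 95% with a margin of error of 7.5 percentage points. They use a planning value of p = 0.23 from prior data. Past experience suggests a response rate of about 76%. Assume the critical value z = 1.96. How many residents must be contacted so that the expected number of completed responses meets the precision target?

Completed interviews needed: n₀ = 1.96² × 0.1771 / 0.075² ≈ 120.95 → 121.
At a 76% response rate, contacts needed = 121 / 0.76 ≈ 159.21 → 160.

160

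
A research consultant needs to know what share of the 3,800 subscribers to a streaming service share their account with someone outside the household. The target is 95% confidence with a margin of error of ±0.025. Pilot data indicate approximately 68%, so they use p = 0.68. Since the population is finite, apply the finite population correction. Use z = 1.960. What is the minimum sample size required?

Unadjusted: n₀ = 1.960² × 0.68 × 0.32 / 0.025² ≈ 1337.49, so n₀ = 1338.
Finite population correction with N = 3,800: n = n₀ / (1 + (n₀−1)/N) = 1338 / (1 + 1337/3800) = 1338 / 1.3518 ≈ 989.76.
Rounding up, n = 990.

990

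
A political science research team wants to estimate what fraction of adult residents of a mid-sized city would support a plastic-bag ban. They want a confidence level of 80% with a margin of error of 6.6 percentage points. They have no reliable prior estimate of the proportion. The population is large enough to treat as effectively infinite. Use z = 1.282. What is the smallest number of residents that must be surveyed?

95

With no prior estimate, use p = 0.5, giving p(1−p) = 0.25.
n = z²·p(1−p)/E² = 1.282² × 0.2500 / 0.066² = 1.6435 × 0.2500 / 0.004356 ≈ 94.33.
Rounding up gives n = 95.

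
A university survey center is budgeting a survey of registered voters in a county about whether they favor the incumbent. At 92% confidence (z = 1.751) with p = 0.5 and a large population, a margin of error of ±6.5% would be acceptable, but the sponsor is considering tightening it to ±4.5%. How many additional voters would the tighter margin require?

At ±6.5%: n = 1.751² × 0.2500 / 0.065² ≈ 181.42 → 182.
At ±4.5%: n = 1.751² × 0.2500 / 0.045² ≈ 378.52 → 379.
Additional respondents: 379 − 182 = 197.

197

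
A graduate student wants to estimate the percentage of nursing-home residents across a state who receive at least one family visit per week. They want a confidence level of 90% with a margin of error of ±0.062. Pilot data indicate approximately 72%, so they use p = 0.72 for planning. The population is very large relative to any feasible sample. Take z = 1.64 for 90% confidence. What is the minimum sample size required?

142

With p = 0.72, p(1−p) = 0.2016.
n = z²·p(1−p)/E² = 1.64² × 0.2016 / 0.062² = 2.6896 × 0.2016 / 0.003844 ≈ 141.06.
Rounding up gives n = 142.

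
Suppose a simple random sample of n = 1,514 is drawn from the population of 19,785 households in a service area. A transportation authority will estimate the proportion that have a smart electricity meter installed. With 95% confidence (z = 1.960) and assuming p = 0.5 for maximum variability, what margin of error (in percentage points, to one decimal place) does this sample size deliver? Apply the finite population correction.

2.4

Finite-population factor: (N−n)/(N−1) = (19785−1514)/(19785−1) = 0.9235.
SE(p̂) = √[p(1−p)/n · (N−n)/(N−1)] = √[0.2500/1514 × 0.9235] = 0.01235.
E = z × SE = 1.960 × 0.01235 = 0.02420 ≈ 2.4 percentage points.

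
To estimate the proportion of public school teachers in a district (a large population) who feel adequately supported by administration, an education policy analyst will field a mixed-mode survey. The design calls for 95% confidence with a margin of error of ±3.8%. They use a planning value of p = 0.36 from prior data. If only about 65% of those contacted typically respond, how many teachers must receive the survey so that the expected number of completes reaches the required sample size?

For 95% confidence, z = 1.960.
Completed interviews needed: n₀ = 1.960² × 0.2304 / 0.038² ≈ 612.95 → 613.
At a 65% response rate, contacts needed = 613 / 0.65 ≈ 943.08 → 944.

944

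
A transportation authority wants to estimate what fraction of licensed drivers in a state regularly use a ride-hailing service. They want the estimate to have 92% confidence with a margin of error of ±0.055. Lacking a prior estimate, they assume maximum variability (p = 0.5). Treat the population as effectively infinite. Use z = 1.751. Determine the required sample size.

With p = 0.5, p(1−p) = 0.25.
n = z²·p(1−p)/E² = 1.751² × 0.2500 / 0.055² = 3.0660 × 0.2500 / 0.003025 ≈ 253.39.
Rounding up gives n = 254.

254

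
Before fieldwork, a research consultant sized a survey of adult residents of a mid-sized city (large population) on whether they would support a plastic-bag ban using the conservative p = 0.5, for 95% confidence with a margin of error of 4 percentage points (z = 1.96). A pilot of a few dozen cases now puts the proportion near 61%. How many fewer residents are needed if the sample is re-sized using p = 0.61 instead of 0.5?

Conservative (p = 0.5): n = 1.96² × 0.25 / 0.040² ≈ 600.25 → 601.
Using p = 0.61: p(1−p) = 0.2379, so n = 1.96² × 0.2379 / 0.040² ≈ 571.20 → 572.
Reduction: 601 − 572 = 29.

29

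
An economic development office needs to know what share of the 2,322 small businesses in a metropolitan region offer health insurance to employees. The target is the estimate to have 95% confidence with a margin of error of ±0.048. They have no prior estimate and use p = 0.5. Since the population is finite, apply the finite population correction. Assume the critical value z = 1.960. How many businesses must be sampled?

354

Unadjusted: n₀ = 1.960² × 0.50 × 0.50 / 0.048² ≈ 416.84, so n₀ = 417.
Finite population correction with N = 2,322: n = n₀ / (1 + (n₀−1)/N) = 417 / (1 + 416/2322) = 417 / 1.1792 ≈ 353.64.
Rounding up, n = 354.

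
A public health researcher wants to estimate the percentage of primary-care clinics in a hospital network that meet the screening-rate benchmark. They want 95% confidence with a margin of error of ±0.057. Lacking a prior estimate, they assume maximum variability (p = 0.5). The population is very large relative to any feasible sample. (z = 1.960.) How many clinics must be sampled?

With p = 0.5, p(1−p) = 0.25.
n = z²·p(1−p)/E² = 1.960² × 0.2500 / 0.057² = 3.8416 × 0.2500 / 0.003249 ≈ 295.60.
Rounding up gives n = 296.

296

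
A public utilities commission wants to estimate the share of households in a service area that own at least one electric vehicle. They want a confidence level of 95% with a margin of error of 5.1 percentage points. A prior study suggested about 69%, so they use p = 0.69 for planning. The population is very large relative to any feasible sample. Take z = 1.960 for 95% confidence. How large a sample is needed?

With p = 0.69, p(1−p) = 0.2139.
n = z²·p(1−p)/E² = 1.960² × 0.2139 / 0.051² = 3.8416 × 0.2139 / 0.002601 ≈ 315.92.
Rounding up gives n = 316.

316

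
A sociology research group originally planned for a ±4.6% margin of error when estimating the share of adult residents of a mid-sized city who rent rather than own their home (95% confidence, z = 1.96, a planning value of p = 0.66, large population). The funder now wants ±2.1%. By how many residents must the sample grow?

1547

At ±4.6%: n = 1.96² × 0.2244 / 0.046² ≈ 407.40 → 408.
At ±2.1%: n = 1.96² × 0.2244 / 0.021² ≈ 1954.77 → 1955.
Additional respondents: 1955 − 408 = 1547.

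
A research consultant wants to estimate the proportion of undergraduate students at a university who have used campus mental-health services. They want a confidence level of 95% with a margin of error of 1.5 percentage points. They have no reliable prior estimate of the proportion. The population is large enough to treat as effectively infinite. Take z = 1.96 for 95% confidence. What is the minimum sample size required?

4269

With no prior estimate, use p = 0.5, giving p(1−p) = 0.25.
n = z²·p(1−p)/E² = 1.96² × 0.2500 / 0.015² = 3.8416 × 0.2500 / 0.000225 ≈ 4268.44.
Rounding up gives n = 4269.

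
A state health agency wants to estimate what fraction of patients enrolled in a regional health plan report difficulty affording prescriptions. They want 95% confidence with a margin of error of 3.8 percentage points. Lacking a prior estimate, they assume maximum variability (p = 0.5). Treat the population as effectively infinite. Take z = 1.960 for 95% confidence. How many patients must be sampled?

With p = 0.5, p(1−p) = 0.25.
n = z²·p(1−p)/E² = 1.960² × 0.2500 / 0.038² = 3.8416 × 0.2500 / 0.001444 ≈ 665.10.
Rounding up gives n = 666.

666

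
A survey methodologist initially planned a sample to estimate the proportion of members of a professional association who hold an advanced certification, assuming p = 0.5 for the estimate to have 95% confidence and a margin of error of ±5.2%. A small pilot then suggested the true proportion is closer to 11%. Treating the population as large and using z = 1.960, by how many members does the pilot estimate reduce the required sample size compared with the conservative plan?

Conservative (p = 0.5): n = 1.960² × 0.25 / 0.052² ≈ 355.18 → 356.
Using p = 0.11: p(1−p) = 0.0979, so n = 1.960² × 0.0979 / 0.052² ≈ 139.09 → 140.
Reduction: 356 − 140 = 216.

216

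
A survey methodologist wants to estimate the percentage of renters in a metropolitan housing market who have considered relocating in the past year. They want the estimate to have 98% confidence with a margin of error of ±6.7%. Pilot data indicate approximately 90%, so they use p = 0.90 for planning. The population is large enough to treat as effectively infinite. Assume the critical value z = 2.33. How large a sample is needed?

With p = 0.90, p(1−p) = 0.0900.
n = z²·p(1−p)/E² = 2.33² × 0.0900 / 0.067² = 5.4289 × 0.0900 / 0.004489 ≈ 108.84.
Rounding up gives n = 109.

109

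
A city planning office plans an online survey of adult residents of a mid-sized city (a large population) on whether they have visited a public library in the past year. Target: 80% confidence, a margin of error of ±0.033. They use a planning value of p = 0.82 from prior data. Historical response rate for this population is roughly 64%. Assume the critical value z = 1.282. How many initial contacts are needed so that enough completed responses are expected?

349

Completed interviews needed: n₀ = 1.282² × 0.1476 / 0.033² ≈ 222.76 → 223.
At a 64% response rate, contacts needed = 223 / 0.64 ≈ 348.44 → 349.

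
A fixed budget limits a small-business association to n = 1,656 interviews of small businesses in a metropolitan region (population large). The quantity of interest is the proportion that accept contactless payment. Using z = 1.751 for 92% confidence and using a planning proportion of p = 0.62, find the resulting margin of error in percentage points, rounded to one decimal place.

2.1

SE(p̂) = √[p(1−p)/n] = √[0.2356/1656] = 0.01193.
E = z × SE = 1.751 × 0.01193 = 0.02089, or 2.1 percentage points.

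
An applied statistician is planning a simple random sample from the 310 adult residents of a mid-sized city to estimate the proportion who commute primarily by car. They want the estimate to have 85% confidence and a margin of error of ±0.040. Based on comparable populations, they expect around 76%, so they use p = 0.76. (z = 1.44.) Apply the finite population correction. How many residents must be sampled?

135

Unadjusted: n₀ = 1.44² × 0.76 × 0.24 / 0.040² ≈ 236.39, so n₀ = 237.
Finite population correction with N = 310: n = n₀ / (1 + (n₀−1)/N) = 237 / (1 + 236/310) = 237 / 1.7613 ≈ 134.56.
Rounding up, n = 135.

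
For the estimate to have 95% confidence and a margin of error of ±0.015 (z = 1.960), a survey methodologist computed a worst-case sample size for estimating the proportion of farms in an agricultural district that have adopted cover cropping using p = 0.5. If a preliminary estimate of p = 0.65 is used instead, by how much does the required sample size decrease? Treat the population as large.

Conservative (p = 0.5): n = 1.960² × 0.25 / 0.015² ≈ 4268.44 → 4269.
Using p = 0.65: p(1−p) = 0.2275, so n = 1.960² × 0.2275 / 0.015² ≈ 3884.28 → 3885.
Reduction: 4269 − 3885 = 384.

384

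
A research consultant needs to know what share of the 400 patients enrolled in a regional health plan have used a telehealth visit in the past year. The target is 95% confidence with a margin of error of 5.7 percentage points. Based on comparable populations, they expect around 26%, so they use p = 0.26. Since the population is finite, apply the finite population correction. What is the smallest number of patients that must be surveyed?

For 95% confidence, z = 1.96.
Unadjusted: n₀ = 1.96² × 0.26 × 0.74 / 0.057² ≈ 227.49, so n₀ = 228.
Finite population correction with N = 400: n = n₀ / (1 + (n₀−1)/N) = 228 / (1 + 227/400) = 228 / 1.5675 ≈ 145.45.
Rounding up, n = 146.

146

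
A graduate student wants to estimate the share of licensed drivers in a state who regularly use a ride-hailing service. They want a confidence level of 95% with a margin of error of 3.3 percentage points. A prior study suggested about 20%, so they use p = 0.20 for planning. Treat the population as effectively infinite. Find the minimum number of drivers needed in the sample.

565

For 95% confidence, z = 1.96.
With p = 0.20, p(1−p) = 0.1600.
n = z²·p(1−p)/E² = 1.96² × 0.1600 / 0.033² = 3.8416 × 0.1600 / 0.001089 ≈ 564.42.
Rounding up gives n = 565.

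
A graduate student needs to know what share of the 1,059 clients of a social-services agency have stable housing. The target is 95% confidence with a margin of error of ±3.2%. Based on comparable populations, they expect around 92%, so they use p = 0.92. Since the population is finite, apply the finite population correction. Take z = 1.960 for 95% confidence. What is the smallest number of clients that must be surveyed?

220

Unadjusted: n₀ = 1.960² × 0.92 × 0.08 / 0.032² ≈ 276.11, so n₀ = 277.
Finite population correction with N = 1,059: n = n₀ / (1 + (n₀−1)/N) = 277 / (1 + 276/1059) = 277 / 1.2606 ≈ 219.73.
Rounding up, n = 220.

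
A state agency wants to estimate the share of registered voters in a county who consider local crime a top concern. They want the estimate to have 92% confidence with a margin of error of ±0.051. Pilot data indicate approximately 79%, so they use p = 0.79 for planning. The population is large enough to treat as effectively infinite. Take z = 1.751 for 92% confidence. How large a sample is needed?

With p = 0.79, p(1−p) = 0.1659.
n = z²·p(1−p)/E² = 1.751² × 0.1659 / 0.051² = 3.0660 × 0.1659 / 0.002601 ≈ 195.56.
Rounding up gives n = 196.

196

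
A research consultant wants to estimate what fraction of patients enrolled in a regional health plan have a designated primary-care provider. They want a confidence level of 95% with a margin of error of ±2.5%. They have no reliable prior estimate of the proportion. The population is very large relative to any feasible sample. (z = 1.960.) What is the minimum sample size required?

With no prior estimate, use p = 0.5, giving p(1−p) = 0.25.
n = z²·p(1−p)/E² = 1.960² × 0.2500 / 0.025² = 3.8416 × 0.2500 / 0.000625 ≈ 1536.64.
Rounding up gives n = 1537.

1537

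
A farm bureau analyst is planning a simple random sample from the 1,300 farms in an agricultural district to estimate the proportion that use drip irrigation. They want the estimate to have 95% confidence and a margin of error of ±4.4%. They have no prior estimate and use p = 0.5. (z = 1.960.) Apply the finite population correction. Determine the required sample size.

360

Unadjusted: n₀ = 1.960² × 0.50 × 0.50 / 0.044² ≈ 496.07, so n₀ = 497.
Finite population correction with N = 1,300: n = n₀ / (1 + (n₀−1)/N) = 497 / (1 + 496/1300) = 497 / 1.3815 ≈ 359.74.
Rounding up, n = 360.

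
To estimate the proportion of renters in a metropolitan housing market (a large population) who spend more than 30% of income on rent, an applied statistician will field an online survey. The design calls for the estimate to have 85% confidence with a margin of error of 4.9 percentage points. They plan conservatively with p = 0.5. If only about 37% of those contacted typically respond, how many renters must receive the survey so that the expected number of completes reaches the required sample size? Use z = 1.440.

584

Completed interviews needed: n₀ = 1.440² × 0.2500 / 0.049² ≈ 215.91 → 216.
At a 37% response rate, contacts needed = 216 / 0.37 ≈ 583.78 → 584.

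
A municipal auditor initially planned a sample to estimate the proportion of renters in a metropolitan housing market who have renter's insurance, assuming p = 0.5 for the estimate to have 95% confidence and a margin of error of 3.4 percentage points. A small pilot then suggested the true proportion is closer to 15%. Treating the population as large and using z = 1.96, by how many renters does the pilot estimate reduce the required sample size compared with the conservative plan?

407

Conservative (p = 0.5): n = 1.96² × 0.25 / 0.034² ≈ 830.80 → 831.
Using p = 0.15: p(1−p) = 0.1275, so n = 1.96² × 0.1275 / 0.034² ≈ 423.71 → 424.
Reduction: 831 − 424 = 407.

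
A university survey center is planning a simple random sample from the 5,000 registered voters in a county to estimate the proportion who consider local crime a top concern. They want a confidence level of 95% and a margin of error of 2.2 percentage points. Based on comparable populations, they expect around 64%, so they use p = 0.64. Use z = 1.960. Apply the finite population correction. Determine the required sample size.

Unadjusted: n₀ = 1.960² × 0.64 × 0.36 / 0.022² ≈ 1828.73, so n₀ = 1829.
Finite population correction with N = 5,000: n = n₀ / (1 + (n₀−1)/N) = 1829 / (1 + 1828/5000) = 1829 / 1.3656 ≈ 1339.34.
Rounding up, n = 1340.

1340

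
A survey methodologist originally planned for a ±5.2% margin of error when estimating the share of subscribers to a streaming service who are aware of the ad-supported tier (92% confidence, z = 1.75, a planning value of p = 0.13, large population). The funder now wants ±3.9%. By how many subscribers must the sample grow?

99

At ±5.2%: n = 1.75² × 0.1131 / 0.052² ≈ 128.09 → 129.
At ±3.9%: n = 1.75² × 0.1131 / 0.039² ≈ 227.72 → 228.
Additional respondents: 228 − 129 = 99.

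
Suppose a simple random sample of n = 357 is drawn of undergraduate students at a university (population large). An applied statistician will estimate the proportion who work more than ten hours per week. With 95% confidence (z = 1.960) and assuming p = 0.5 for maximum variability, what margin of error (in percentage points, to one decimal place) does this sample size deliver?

5.2

SE(p̂) = √[p(1−p)/n] = √[0.2500/357] = 0.02646.
E = z × SE = 1.960 × 0.02646 = 0.05187, or 5.2 percentage points.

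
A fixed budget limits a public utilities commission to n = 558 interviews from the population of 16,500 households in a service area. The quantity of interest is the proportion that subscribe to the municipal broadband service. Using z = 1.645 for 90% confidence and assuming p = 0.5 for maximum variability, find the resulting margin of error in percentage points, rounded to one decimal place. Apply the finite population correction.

3.4

Finite-population factor: (N−n)/(N−1) = (16500−558)/(16500−1) = 0.9662.
SE(p̂) = √[p(1−p)/n · (N−n)/(N−1)] = √[0.2500/558 × 0.9662] = 0.02081.
E = z × SE = 1.645 × 0.02081 = 0.03423 ≈ 3.4 percentage points.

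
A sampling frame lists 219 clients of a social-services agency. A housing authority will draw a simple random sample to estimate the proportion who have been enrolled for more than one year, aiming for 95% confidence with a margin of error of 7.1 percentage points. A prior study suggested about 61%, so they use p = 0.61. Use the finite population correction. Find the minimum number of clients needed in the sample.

For 95% confidence, z = 1.960.
Unadjusted: n₀ = 1.960² × 0.61 × 0.39 / 0.071² ≈ 181.30, so n₀ = 182.
Finite population correction with N = 219: n = n₀ / (1 + (n₀−1)/N) = 182 / (1 + 181/219) = 182 / 1.8265 ≈ 99.65.
Rounding up, n = 100.

100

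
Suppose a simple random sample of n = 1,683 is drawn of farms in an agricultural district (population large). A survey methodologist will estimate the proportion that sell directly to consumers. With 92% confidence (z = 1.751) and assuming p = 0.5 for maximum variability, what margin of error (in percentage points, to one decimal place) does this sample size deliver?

SE(p̂) = √[p(1−p)/n] = √[0.2500/1683] = 0.01219.
E = z × SE = 1.751 × 0.01219 = 0.02134, or 2.1 percentage points.

2.1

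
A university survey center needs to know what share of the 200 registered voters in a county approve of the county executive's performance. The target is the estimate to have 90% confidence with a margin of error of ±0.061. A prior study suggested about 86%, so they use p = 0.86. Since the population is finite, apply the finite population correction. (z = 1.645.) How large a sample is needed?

62

Unadjusted: n₀ = 1.645² × 0.86 × 0.14 / 0.061² ≈ 87.56, so n₀ = 88.
Finite population correction with N = 200: n = n₀ / (1 + (n₀−1)/N) = 88 / (1 + 87/200) = 88 / 1.4350 ≈ 61.32.
Rounding up, n = 62.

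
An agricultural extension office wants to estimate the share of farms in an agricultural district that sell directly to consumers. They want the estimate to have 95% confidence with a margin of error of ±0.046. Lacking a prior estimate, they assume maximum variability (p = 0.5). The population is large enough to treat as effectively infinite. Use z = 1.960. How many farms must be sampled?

454

With p = 0.5, p(1−p) = 0.25.
n = z²·p(1−p)/E² = 1.960² × 0.2500 / 0.046² = 3.8416 × 0.2500 / 0.002116 ≈ 453.88.
Rounding up gives n = 454.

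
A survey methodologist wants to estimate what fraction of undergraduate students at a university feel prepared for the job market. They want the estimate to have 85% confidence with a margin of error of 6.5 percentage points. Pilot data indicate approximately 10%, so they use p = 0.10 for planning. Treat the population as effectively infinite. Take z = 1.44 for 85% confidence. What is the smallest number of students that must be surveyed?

45

With p = 0.10, p(1−p) = 0.0900.
n = z²·p(1−p)/E² = 1.44² × 0.0900 / 0.065² = 2.0736 × 0.0900 / 0.004225 ≈ 44.17.
Rounding up gives n = 45.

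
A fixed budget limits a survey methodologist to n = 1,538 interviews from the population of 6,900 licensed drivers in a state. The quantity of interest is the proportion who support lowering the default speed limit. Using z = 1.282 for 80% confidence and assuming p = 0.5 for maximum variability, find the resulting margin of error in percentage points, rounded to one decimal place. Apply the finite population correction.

1.4

Finite-population factor: (N−n)/(N−1) = (6900−1538)/(6900−1) = 0.7772.
SE(p̂) = √[p(1−p)/n · (N−n)/(N−1)] = √[0.2500/1538 × 0.7772] = 0.01124.
E = z × SE = 1.282 × 0.01124 = 0.01441 ≈ 1.4 percentage points.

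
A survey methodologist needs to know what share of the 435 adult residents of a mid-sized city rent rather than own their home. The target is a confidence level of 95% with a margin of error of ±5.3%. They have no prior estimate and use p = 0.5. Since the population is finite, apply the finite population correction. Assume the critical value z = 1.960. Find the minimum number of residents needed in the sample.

192

Unadjusted: n₀ = 1.960² × 0.50 × 0.50 / 0.053² ≈ 341.90, so n₀ = 342.
Finite population correction with N = 435: n = n₀ / (1 + (n₀−1)/N) = 342 / (1 + 341/435) = 342 / 1.7839 ≈ 191.71.
Rounding up, n = 192.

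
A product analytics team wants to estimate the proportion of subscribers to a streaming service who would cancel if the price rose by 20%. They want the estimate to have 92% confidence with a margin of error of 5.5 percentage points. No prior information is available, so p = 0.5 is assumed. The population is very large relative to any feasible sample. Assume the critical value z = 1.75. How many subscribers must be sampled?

With p = 0.5, p(1−p) = 0.25.
n = z²·p(1−p)/E² = 1.75² × 0.2500 / 0.055² = 3.0625 × 0.2500 / 0.003025 ≈ 253.10.
Rounding up gives n = 254.

254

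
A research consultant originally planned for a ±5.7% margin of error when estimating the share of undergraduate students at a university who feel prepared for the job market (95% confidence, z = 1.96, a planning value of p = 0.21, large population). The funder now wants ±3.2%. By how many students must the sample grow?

At ±5.7%: n = 1.96² × 0.1659 / 0.057² ≈ 196.16 → 197.
At ±3.2%: n = 1.96² × 0.1659 / 0.032² ≈ 622.38 → 623.
Additional respondents: 623 − 197 = 426.

426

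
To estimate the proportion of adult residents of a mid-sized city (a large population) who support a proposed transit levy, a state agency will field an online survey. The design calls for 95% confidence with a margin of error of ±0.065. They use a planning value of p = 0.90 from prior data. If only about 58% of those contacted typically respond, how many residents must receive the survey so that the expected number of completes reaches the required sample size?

For 95% confidence, z = 1.96.
Completed interviews needed: n₀ = 1.96² × 0.0900 / 0.065² ≈ 81.83 → 82.
At a 58% response rate, contacts needed = 82 / 0.58 ≈ 141.38 → 142.

142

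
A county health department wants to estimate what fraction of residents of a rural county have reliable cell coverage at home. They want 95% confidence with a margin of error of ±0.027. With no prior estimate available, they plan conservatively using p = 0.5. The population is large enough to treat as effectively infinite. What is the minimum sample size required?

1318

For 95% confidence, z = 1.960.
With p = 0.5, p(1−p) = 0.25.
n = z²·p(1−p)/E² = 1.960² × 0.2500 / 0.027² = 3.8416 × 0.2500 / 0.000729 ≈ 1317.42.
Rounding up gives n = 1318.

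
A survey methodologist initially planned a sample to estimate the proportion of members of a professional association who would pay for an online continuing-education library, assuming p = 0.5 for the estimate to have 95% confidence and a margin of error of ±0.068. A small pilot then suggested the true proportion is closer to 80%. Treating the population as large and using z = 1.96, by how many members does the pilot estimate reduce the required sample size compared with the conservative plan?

Conservative (p = 0.5): n = 1.96² × 0.25 / 0.068² ≈ 207.70 → 208.
Using p = 0.80: p(1−p) = 0.1600, so n = 1.96² × 0.1600 / 0.068² ≈ 132.93 → 133.
Reduction: 208 − 133 = 75.

75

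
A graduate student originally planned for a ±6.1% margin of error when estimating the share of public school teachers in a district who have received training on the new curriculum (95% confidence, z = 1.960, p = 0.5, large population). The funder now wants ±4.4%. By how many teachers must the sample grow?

238

At ±6.1%: n = 1.960² × 0.2500 / 0.061² ≈ 258.10 → 259.
At ±4.4%: n = 1.960² × 0.2500 / 0.044² ≈ 496.07 → 497.
Additional respondents: 497 − 259 = 238.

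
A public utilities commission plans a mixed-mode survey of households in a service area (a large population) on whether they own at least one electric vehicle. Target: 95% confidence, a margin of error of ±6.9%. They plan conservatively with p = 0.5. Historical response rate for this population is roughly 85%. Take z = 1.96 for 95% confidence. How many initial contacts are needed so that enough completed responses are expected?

Completed interviews needed: n₀ = 1.96² × 0.2500 / 0.069² ≈ 201.72 → 202.
At an 85% response rate, contacts needed = 202 / 0.85 ≈ 237.65 → 238.

238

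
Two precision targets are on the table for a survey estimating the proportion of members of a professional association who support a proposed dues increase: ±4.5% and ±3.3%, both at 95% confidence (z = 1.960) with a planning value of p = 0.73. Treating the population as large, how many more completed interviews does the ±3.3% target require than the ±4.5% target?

At ±4.5%: n = 1.960² × 0.1971 / 0.045² ≈ 373.92 → 374.
At ±3.3%: n = 1.960² × 0.1971 / 0.033² ≈ 695.30 → 696.
Additional respondents: 696 − 374 = 322.

322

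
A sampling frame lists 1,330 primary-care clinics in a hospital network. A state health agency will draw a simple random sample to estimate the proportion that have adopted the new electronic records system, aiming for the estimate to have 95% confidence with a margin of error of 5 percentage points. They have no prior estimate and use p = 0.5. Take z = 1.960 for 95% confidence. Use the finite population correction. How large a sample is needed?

Unadjusted: n₀ = 1.960² × 0.50 × 0.50 / 0.050² ≈ 384.16, so n₀ = 385.
Finite population correction with N = 1,330: n = n₀ / (1 + (n₀−1)/N) = 385 / (1 + 384/1330) = 385 / 1.2887 ≈ 298.75.
Rounding up, n = 299.

299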